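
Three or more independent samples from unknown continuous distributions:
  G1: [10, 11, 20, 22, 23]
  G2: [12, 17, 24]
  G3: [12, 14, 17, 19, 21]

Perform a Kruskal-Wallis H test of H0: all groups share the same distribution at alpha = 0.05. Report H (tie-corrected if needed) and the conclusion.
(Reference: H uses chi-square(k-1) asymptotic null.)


Step 1: Combine all N = 13 observations and assign midranks.
sorted (value, group, rank): (10,G1,1), (11,G1,2), (12,G2,3.5), (12,G3,3.5), (14,G3,5), (17,G2,6.5), (17,G3,6.5), (19,G3,8), (20,G1,9), (21,G3,10), (22,G1,11), (23,G1,12), (24,G2,13)
Step 2: Sum ranks within each group.
R_1 = 35 (n_1 = 5)
R_2 = 23 (n_2 = 3)
R_3 = 33 (n_3 = 5)
Step 3: H = 12/(N(N+1)) * sum(R_i^2/n_i) - 3(N+1)
     = 12/(13*14) * (35^2/5 + 23^2/3 + 33^2/5) - 3*14
     = 0.065934 * 639.133 - 42
     = 0.140659.
Step 4: Ties present; correction factor C = 1 - 12/(13^3 - 13) = 0.994505. Corrected H = 0.140659 / 0.994505 = 0.141436.
Step 5: Under H0, H ~ chi^2(2); p-value = 0.931724.
Step 6: alpha = 0.05. fail to reject H0.

H = 0.1414, df = 2, p = 0.931724, fail to reject H0.


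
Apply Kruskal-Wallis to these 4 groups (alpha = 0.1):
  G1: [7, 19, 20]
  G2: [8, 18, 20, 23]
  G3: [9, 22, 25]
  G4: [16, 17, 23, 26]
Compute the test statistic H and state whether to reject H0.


Step 1: Combine all N = 14 observations and assign midranks.
sorted (value, group, rank): (7,G1,1), (8,G2,2), (9,G3,3), (16,G4,4), (17,G4,5), (18,G2,6), (19,G1,7), (20,G1,8.5), (20,G2,8.5), (22,G3,10), (23,G2,11.5), (23,G4,11.5), (25,G3,13), (26,G4,14)
Step 2: Sum ranks within each group.
R_1 = 16.5 (n_1 = 3)
R_2 = 28 (n_2 = 4)
R_3 = 26 (n_3 = 3)
R_4 = 34.5 (n_4 = 4)
Step 3: H = 12/(N(N+1)) * sum(R_i^2/n_i) - 3(N+1)
     = 12/(14*15) * (16.5^2/3 + 28^2/4 + 26^2/3 + 34.5^2/4) - 3*15
     = 0.057143 * 809.646 - 45
     = 1.265476.
Step 4: Ties present; correction factor C = 1 - 12/(14^3 - 14) = 0.995604. Corrected H = 1.265476 / 0.995604 = 1.271063.
Step 5: Under H0, H ~ chi^2(3); p-value = 0.736016.
Step 6: alpha = 0.1. fail to reject H0.

H = 1.2711, df = 3, p = 0.736016, fail to reject H0.


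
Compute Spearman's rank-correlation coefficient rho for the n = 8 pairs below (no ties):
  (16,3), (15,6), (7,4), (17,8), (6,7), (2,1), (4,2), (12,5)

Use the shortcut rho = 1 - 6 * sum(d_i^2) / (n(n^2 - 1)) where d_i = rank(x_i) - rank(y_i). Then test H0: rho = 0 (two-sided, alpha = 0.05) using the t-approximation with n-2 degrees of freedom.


Step 1: Rank x and y separately (midranks; no ties here).
rank(x): 16->7, 15->6, 7->4, 17->8, 6->3, 2->1, 4->2, 12->5
rank(y): 3->3, 6->6, 4->4, 8->8, 7->7, 1->1, 2->2, 5->5
Step 2: d_i = R_x(i) - R_y(i); compute d_i^2.
  (7-3)^2=16, (6-6)^2=0, (4-4)^2=0, (8-8)^2=0, (3-7)^2=16, (1-1)^2=0, (2-2)^2=0, (5-5)^2=0
sum(d^2) = 32.
Step 3: rho = 1 - 6*32 / (8*(8^2 - 1)) = 1 - 192/504 = 0.619048.
Step 4: Under H0, t = rho * sqrt((n-2)/(1-rho^2)) = 1.9308 ~ t(6).
Step 5: Two-sided p-value from the t-distribution with 6 df = 0.101733.
Step 6: alpha = 0.05. fail to reject H0.

rho = 0.6190, p = 0.101733, fail to reject H0 at alpha = 0.05.


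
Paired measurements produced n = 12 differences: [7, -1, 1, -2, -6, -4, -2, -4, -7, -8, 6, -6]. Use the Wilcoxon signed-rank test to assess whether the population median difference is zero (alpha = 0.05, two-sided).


Step 1: Drop any zero differences (none here) and take |d_i|.
|d| = [7, 1, 1, 2, 6, 4, 2, 4, 7, 8, 6, 6]
Step 2: Midrank |d_i| (ties get averaged ranks).
ranks: |7|->10.5, |1|->1.5, |1|->1.5, |2|->3.5, |6|->8, |4|->5.5, |2|->3.5, |4|->5.5, |7|->10.5, |8|->12, |6|->8, |6|->8
Step 3: Attach original signs; sum ranks with positive sign and with negative sign.
W+ = 10.5 + 1.5 + 8 = 20
W- = 1.5 + 3.5 + 8 + 5.5 + 3.5 + 5.5 + 10.5 + 12 + 8 = 58
(Check: W+ + W- = 78 should equal n(n+1)/2 = 78.)
Step 4: Test statistic W = min(W+, W-) = 20.
Step 5: Ties in |d|, so use the tie-corrected normal approximation.
        E[W] = n(n+1)/4 = 12*13/4 = 39.
        Tie groups: |d|=1 (t=2), |d|=2 (t=2), |d|=4 (t=2), |d|=6 (t=3), |d|=7 (t=2); sum(t^3 - t) = 48.
        Var[W] = n(n+1)(2n+1)/24 - sum(t^3-t)/48 = 3900/24 - 48/48 = 161.5.
        z = (W - E[W]) / sqrt(Var[W]) = (20 - 39) / 12.7083 = -1.4951.
        Two-sided p = 2*Phi(z) = 0.134891.
Step 6: alpha = 0.05. fail to reject H0.

W+ = 20, W- = 58, W = min = 20, p = 0.134891, fail to reject H0.


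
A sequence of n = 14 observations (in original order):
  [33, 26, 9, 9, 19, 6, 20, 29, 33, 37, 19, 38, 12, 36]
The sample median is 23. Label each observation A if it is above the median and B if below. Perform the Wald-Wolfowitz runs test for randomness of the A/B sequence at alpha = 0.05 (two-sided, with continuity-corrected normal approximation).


Step 1: Compute median = 23; label A = above, B = below.
Labels in order: AABBBBBAAABABA  (n_A = 7, n_B = 7)
Step 2: Count runs R = 7.
Step 3: Under H0 (random ordering), E[R] = 2*n_A*n_B/(n_A+n_B) + 1 = 2*7*7/14 + 1 = 8.0000.
        Var[R] = 2*n_A*n_B*(2*n_A*n_B - n_A - n_B) / ((n_A+n_B)^2 * (n_A+n_B-1)) = 8232/2548 = 3.2308.
        SD[R] = 1.7974.
Step 4: Continuity-corrected z = (R + 0.5 - E[R]) / SD[R] = (7 + 0.5 - 8.0000) / 1.7974 = -0.2782.
Step 5: Two-sided p-value via normal approximation = 2*(1 - Phi(|z|)) = 0.780879.
Step 6: alpha = 0.05. fail to reject H0.

R = 7, z = -0.2782, p = 0.780879, fail to reject H0.


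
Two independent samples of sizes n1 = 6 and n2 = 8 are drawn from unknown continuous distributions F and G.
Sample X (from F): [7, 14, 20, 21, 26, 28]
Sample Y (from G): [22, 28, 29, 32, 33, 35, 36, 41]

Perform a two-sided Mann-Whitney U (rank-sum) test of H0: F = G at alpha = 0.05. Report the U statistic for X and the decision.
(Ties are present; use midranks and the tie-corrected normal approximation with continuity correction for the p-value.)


Step 1: Combine and sort all 14 observations; assign midranks.
sorted (value, group): (7,X), (14,X), (20,X), (21,X), (22,Y), (26,X), (28,X), (28,Y), (29,Y), (32,Y), (33,Y), (35,Y), (36,Y), (41,Y)
ranks: 7->1, 14->2, 20->3, 21->4, 22->5, 26->6, 28->7.5, 28->7.5, 29->9, 32->10, 33->11, 35->12, 36->13, 41->14
Step 2: Rank sum for X: R1 = 1 + 2 + 3 + 4 + 6 + 7.5 = 23.5.
Step 3: U_X = R1 - n1(n1+1)/2 = 23.5 - 6*7/2 = 23.5 - 21 = 2.5.
       U_Y = n1*n2 - U_X = 48 - 2.5 = 45.5.
Step 4: Ties are present, so use the tie-corrected normal approximation (with continuity correction) for the p-value.
Step 5: p-value = 0.006646; compare to alpha = 0.05. reject H0.

U_X = 2.5, p = 0.006646, reject H0 at alpha = 0.05.


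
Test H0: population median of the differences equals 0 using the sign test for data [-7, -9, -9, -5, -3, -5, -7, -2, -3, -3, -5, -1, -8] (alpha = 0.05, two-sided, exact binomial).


Step 1: Discard zero differences. Original n = 13; n_eff = number of nonzero differences = 13.
Nonzero differences (with sign): -7, -9, -9, -5, -3, -5, -7, -2, -3, -3, -5, -1, -8
Step 2: Count signs: positive = 0, negative = 13.
Step 3: Under H0: P(positive) = 0.5, so the number of positives S ~ Bin(13, 0.5).
Step 4: Two-sided exact p-value = sum of Bin(13,0.5) probabilities at or below the observed probability = 0.000244.
Step 5: alpha = 0.05. reject H0.

n_eff = 13, pos = 0, neg = 13, p = 0.000244, reject H0.


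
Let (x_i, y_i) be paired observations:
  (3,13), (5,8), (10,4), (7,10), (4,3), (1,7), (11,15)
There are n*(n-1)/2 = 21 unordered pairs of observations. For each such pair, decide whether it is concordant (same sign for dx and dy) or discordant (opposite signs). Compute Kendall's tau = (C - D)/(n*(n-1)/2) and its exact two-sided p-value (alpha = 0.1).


Step 1: Enumerate the 21 unordered pairs (i,j) with i<j and classify each by sign(x_j-x_i) * sign(y_j-y_i).
  (1,2):dx=+2,dy=-5->D; (1,3):dx=+7,dy=-9->D; (1,4):dx=+4,dy=-3->D; (1,5):dx=+1,dy=-10->D
  (1,6):dx=-2,dy=-6->C; (1,7):dx=+8,dy=+2->C; (2,3):dx=+5,dy=-4->D; (2,4):dx=+2,dy=+2->C
  (2,5):dx=-1,dy=-5->C; (2,6):dx=-4,dy=-1->C; (2,7):dx=+6,dy=+7->C; (3,4):dx=-3,dy=+6->D
  (3,5):dx=-6,dy=-1->C; (3,6):dx=-9,dy=+3->D; (3,7):dx=+1,dy=+11->C; (4,5):dx=-3,dy=-7->C
  (4,6):dx=-6,dy=-3->C; (4,7):dx=+4,dy=+5->C; (5,6):dx=-3,dy=+4->D; (5,7):dx=+7,dy=+12->C
  (6,7):dx=+10,dy=+8->C
Step 2: C = 13, D = 8, total pairs = 21.
Step 3: tau = (C - D)/(n(n-1)/2) = (13 - 8)/21 = 0.238095.
Step 4: Exact two-sided p-value (enumerate n! = 5040 permutations of y under H0): p = 0.561905.
Step 5: alpha = 0.1. fail to reject H0.

tau_b = 0.2381 (C=13, D=8), p = 0.561905, fail to reject H0.


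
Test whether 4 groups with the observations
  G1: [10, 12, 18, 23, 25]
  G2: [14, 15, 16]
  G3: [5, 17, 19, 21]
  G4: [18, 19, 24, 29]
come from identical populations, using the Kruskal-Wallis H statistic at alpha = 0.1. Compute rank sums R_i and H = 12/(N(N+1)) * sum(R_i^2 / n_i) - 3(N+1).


Step 1: Combine all N = 16 observations and assign midranks.
sorted (value, group, rank): (5,G3,1), (10,G1,2), (12,G1,3), (14,G2,4), (15,G2,5), (16,G2,6), (17,G3,7), (18,G1,8.5), (18,G4,8.5), (19,G3,10.5), (19,G4,10.5), (21,G3,12), (23,G1,13), (24,G4,14), (25,G1,15), (29,G4,16)
Step 2: Sum ranks within each group.
R_1 = 41.5 (n_1 = 5)
R_2 = 15 (n_2 = 3)
R_3 = 30.5 (n_3 = 4)
R_4 = 49 (n_4 = 4)
Step 3: H = 12/(N(N+1)) * sum(R_i^2/n_i) - 3(N+1)
     = 12/(16*17) * (41.5^2/5 + 15^2/3 + 30.5^2/4 + 49^2/4) - 3*17
     = 0.044118 * 1252.26 - 51
     = 4.246875.
Step 4: Ties present; correction factor C = 1 - 12/(16^3 - 16) = 0.997059. Corrected H = 4.246875 / 0.997059 = 4.259403.
Step 5: Under H0, H ~ chi^2(3); p-value = 0.234781.
Step 6: alpha = 0.1. fail to reject H0.

H = 4.2594, df = 3, p = 0.234781, fail to reject H0.


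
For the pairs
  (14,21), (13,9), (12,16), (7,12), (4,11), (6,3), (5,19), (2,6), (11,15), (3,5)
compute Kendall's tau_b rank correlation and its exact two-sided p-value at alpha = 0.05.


Step 1: Enumerate the 45 unordered pairs (i,j) with i<j and classify each by sign(x_j-x_i) * sign(y_j-y_i).
  (1,2):dx=-1,dy=-12->C; (1,3):dx=-2,dy=-5->C; (1,4):dx=-7,dy=-9->C; (1,5):dx=-10,dy=-10->C
  (1,6):dx=-8,dy=-18->C; (1,7):dx=-9,dy=-2->C; (1,8):dx=-12,dy=-15->C; (1,9):dx=-3,dy=-6->C
  (1,10):dx=-11,dy=-16->C; (2,3):dx=-1,dy=+7->D; (2,4):dx=-6,dy=+3->D; (2,5):dx=-9,dy=+2->D
  (2,6):dx=-7,dy=-6->C; (2,7):dx=-8,dy=+10->D; (2,8):dx=-11,dy=-3->C; (2,9):dx=-2,dy=+6->D
  (2,10):dx=-10,dy=-4->C; (3,4):dx=-5,dy=-4->C; (3,5):dx=-8,dy=-5->C; (3,6):dx=-6,dy=-13->C
  (3,7):dx=-7,dy=+3->D; (3,8):dx=-10,dy=-10->C; (3,9):dx=-1,dy=-1->C; (3,10):dx=-9,dy=-11->C
  (4,5):dx=-3,dy=-1->C; (4,6):dx=-1,dy=-9->C; (4,7):dx=-2,dy=+7->D; (4,8):dx=-5,dy=-6->C
  (4,9):dx=+4,dy=+3->C; (4,10):dx=-4,dy=-7->C; (5,6):dx=+2,dy=-8->D; (5,7):dx=+1,dy=+8->C
  (5,8):dx=-2,dy=-5->C; (5,9):dx=+7,dy=+4->C; (5,10):dx=-1,dy=-6->C; (6,7):dx=-1,dy=+16->D
  (6,8):dx=-4,dy=+3->D; (6,9):dx=+5,dy=+12->C; (6,10):dx=-3,dy=+2->D; (7,8):dx=-3,dy=-13->C
  (7,9):dx=+6,dy=-4->D; (7,10):dx=-2,dy=-14->C; (8,9):dx=+9,dy=+9->C; (8,10):dx=+1,dy=-1->D
  (9,10):dx=-8,dy=-10->C
Step 2: C = 32, D = 13, total pairs = 45.
Step 3: tau = (C - D)/(n(n-1)/2) = (32 - 13)/45 = 0.422222.
Step 4: Exact two-sided p-value (enumerate n! = 3628800 permutations of y under H0): p = 0.108313.
Step 5: alpha = 0.05. fail to reject H0.

tau_b = 0.4222 (C=32, D=13), p = 0.108313, fail to reject H0.


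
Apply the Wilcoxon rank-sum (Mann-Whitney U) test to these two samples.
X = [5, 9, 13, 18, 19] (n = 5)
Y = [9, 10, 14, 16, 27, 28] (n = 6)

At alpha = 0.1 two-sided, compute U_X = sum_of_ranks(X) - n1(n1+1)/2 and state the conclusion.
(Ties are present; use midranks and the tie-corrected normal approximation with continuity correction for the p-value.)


Step 1: Combine and sort all 11 observations; assign midranks.
sorted (value, group): (5,X), (9,X), (9,Y), (10,Y), (13,X), (14,Y), (16,Y), (18,X), (19,X), (27,Y), (28,Y)
ranks: 5->1, 9->2.5, 9->2.5, 10->4, 13->5, 14->6, 16->7, 18->8, 19->9, 27->10, 28->11
Step 2: Rank sum for X: R1 = 1 + 2.5 + 5 + 8 + 9 = 25.5.
Step 3: U_X = R1 - n1(n1+1)/2 = 25.5 - 5*6/2 = 25.5 - 15 = 10.5.
       U_Y = n1*n2 - U_X = 30 - 10.5 = 19.5.
Step 4: Ties are present, so use the tie-corrected normal approximation (with continuity correction) for the p-value.
Step 5: p-value = 0.464192; compare to alpha = 0.1. fail to reject H0.

U_X = 10.5, p = 0.464192, fail to reject H0 at alpha = 0.1.


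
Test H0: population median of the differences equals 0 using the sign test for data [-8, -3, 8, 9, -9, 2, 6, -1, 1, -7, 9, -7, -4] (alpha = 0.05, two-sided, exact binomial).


Step 1: Discard zero differences. Original n = 13; n_eff = number of nonzero differences = 13.
Nonzero differences (with sign): -8, -3, +8, +9, -9, +2, +6, -1, +1, -7, +9, -7, -4
Step 2: Count signs: positive = 6, negative = 7.
Step 3: Under H0: P(positive) = 0.5, so the number of positives S ~ Bin(13, 0.5).
Step 4: Two-sided exact p-value = sum of Bin(13,0.5) probabilities at or below the observed probability = 1.000000.
Step 5: alpha = 0.05. fail to reject H0.

n_eff = 13, pos = 6, neg = 7, p = 1.000000, fail to reject H0.


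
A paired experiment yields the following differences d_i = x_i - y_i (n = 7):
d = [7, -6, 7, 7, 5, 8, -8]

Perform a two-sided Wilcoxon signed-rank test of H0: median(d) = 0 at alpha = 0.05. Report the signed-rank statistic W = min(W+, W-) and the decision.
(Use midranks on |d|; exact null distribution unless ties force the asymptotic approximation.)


Step 1: Drop any zero differences (none here) and take |d_i|.
|d| = [7, 6, 7, 7, 5, 8, 8]
Step 2: Midrank |d_i| (ties get averaged ranks).
ranks: |7|->4, |6|->2, |7|->4, |7|->4, |5|->1, |8|->6.5, |8|->6.5
Step 3: Attach original signs; sum ranks with positive sign and with negative sign.
W+ = 4 + 4 + 4 + 1 + 6.5 = 19.5
W- = 2 + 6.5 = 8.5
(Check: W+ + W- = 28 should equal n(n+1)/2 = 28.)
Step 4: Test statistic W = min(W+, W-) = 8.5.
Step 5: Ties in |d|, so use the tie-corrected normal approximation.
        E[W] = n(n+1)/4 = 7*8/4 = 14.
        Tie groups: |d|=7 (t=3), |d|=8 (t=2); sum(t^3 - t) = 30.
        Var[W] = n(n+1)(2n+1)/24 - sum(t^3-t)/48 = 840/24 - 30/48 = 34.375.
        z = (W - E[W]) / sqrt(Var[W]) = (8.5 - 14) / 5.8630 = -0.9381.
        Two-sided p = 2*Phi(z) = 0.348202.
Step 6: alpha = 0.05. fail to reject H0.

W+ = 19.5, W- = 8.5, W = min = 8.5, p = 0.348202, fail to reject H0.


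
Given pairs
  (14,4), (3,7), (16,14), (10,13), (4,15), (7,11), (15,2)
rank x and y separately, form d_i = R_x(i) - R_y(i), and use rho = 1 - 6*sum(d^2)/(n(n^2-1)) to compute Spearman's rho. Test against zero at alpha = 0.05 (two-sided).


Step 1: Rank x and y separately (midranks; no ties here).
rank(x): 14->5, 3->1, 16->7, 10->4, 4->2, 7->3, 15->6
rank(y): 4->2, 7->3, 14->6, 13->5, 15->7, 11->4, 2->1
Step 2: d_i = R_x(i) - R_y(i); compute d_i^2.
  (5-2)^2=9, (1-3)^2=4, (7-6)^2=1, (4-5)^2=1, (2-7)^2=25, (3-4)^2=1, (6-1)^2=25
sum(d^2) = 66.
Step 3: rho = 1 - 6*66 / (7*(7^2 - 1)) = 1 - 396/336 = -0.178571.
Step 4: Under H0, t = rho * sqrt((n-2)/(1-rho^2)) = -0.4058 ~ t(5).
Step 5: Two-sided p-value from the t-distribution with 5 df = 0.701658.
Step 6: alpha = 0.05. fail to reject H0.

rho = -0.1786, p = 0.701658, fail to reject H0 at alpha = 0.05.


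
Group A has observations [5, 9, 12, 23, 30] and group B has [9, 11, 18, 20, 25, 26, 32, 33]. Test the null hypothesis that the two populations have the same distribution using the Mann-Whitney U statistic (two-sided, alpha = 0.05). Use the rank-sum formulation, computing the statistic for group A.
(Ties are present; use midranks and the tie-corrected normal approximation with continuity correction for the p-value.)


Step 1: Combine and sort all 13 observations; assign midranks.
sorted (value, group): (5,X), (9,X), (9,Y), (11,Y), (12,X), (18,Y), (20,Y), (23,X), (25,Y), (26,Y), (30,X), (32,Y), (33,Y)
ranks: 5->1, 9->2.5, 9->2.5, 11->4, 12->5, 18->6, 20->7, 23->8, 25->9, 26->10, 30->11, 32->12, 33->13
Step 2: Rank sum for X: R1 = 1 + 2.5 + 5 + 8 + 11 = 27.5.
Step 3: U_X = R1 - n1(n1+1)/2 = 27.5 - 5*6/2 = 27.5 - 15 = 12.5.
       U_Y = n1*n2 - U_X = 40 - 12.5 = 27.5.
Step 4: Ties are present, so use the tie-corrected normal approximation (with continuity correction) for the p-value.
Step 5: p-value = 0.304842; compare to alpha = 0.05. fail to reject H0.

U_X = 12.5, p = 0.304842, fail to reject H0 at alpha = 0.05.


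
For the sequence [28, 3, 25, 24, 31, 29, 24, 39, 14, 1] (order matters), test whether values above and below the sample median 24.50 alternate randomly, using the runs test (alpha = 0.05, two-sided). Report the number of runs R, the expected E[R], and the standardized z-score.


Step 1: Compute median = 24.50; label A = above, B = below.
Labels in order: ABABAABABB  (n_A = 5, n_B = 5)
Step 2: Count runs R = 8.
Step 3: Under H0 (random ordering), E[R] = 2*n_A*n_B/(n_A+n_B) + 1 = 2*5*5/10 + 1 = 6.0000.
        Var[R] = 2*n_A*n_B*(2*n_A*n_B - n_A - n_B) / ((n_A+n_B)^2 * (n_A+n_B-1)) = 2000/900 = 2.2222.
        SD[R] = 1.4907.
Step 4: Continuity-corrected z = (R - 0.5 - E[R]) / SD[R] = (8 - 0.5 - 6.0000) / 1.4907 = 1.0062.
Step 5: Two-sided p-value via normal approximation = 2*(1 - Phi(|z|)) = 0.314305.
Step 6: alpha = 0.05. fail to reject H0.

R = 8, z = 1.0062, p = 0.314305, fail to reject H0.


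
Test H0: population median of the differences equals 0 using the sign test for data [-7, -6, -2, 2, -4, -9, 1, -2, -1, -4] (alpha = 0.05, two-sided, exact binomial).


Step 1: Discard zero differences. Original n = 10; n_eff = number of nonzero differences = 10.
Nonzero differences (with sign): -7, -6, -2, +2, -4, -9, +1, -2, -1, -4
Step 2: Count signs: positive = 2, negative = 8.
Step 3: Under H0: P(positive) = 0.5, so the number of positives S ~ Bin(10, 0.5).
Step 4: Two-sided exact p-value = sum of Bin(10,0.5) probabilities at or below the observed probability = 0.109375.
Step 5: alpha = 0.05. fail to reject H0.

n_eff = 10, pos = 2, neg = 8, p = 0.109375, fail to reject H0.


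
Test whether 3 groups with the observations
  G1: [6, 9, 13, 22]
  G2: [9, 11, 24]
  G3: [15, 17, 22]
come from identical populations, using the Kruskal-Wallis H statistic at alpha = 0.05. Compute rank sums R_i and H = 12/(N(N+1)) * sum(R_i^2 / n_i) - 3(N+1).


Step 1: Combine all N = 10 observations and assign midranks.
sorted (value, group, rank): (6,G1,1), (9,G1,2.5), (9,G2,2.5), (11,G2,4), (13,G1,5), (15,G3,6), (17,G3,7), (22,G1,8.5), (22,G3,8.5), (24,G2,10)
Step 2: Sum ranks within each group.
R_1 = 17 (n_1 = 4)
R_2 = 16.5 (n_2 = 3)
R_3 = 21.5 (n_3 = 3)
Step 3: H = 12/(N(N+1)) * sum(R_i^2/n_i) - 3(N+1)
     = 12/(10*11) * (17^2/4 + 16.5^2/3 + 21.5^2/3) - 3*11
     = 0.109091 * 317.083 - 33
     = 1.590909.
Step 4: Ties present; correction factor C = 1 - 12/(10^3 - 10) = 0.987879. Corrected H = 1.590909 / 0.987879 = 1.610429.
Step 5: Under H0, H ~ chi^2(2); p-value = 0.446992.
Step 6: alpha = 0.05. fail to reject H0.

H = 1.6104, df = 2, p = 0.446992, fail to reject H0.


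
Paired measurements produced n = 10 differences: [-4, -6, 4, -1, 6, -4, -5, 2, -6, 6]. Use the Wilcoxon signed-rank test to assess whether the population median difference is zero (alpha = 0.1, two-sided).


Step 1: Drop any zero differences (none here) and take |d_i|.
|d| = [4, 6, 4, 1, 6, 4, 5, 2, 6, 6]
Step 2: Midrank |d_i| (ties get averaged ranks).
ranks: |4|->4, |6|->8.5, |4|->4, |1|->1, |6|->8.5, |4|->4, |5|->6, |2|->2, |6|->8.5, |6|->8.5
Step 3: Attach original signs; sum ranks with positive sign and with negative sign.
W+ = 4 + 8.5 + 2 + 8.5 = 23
W- = 4 + 8.5 + 1 + 4 + 6 + 8.5 = 32
(Check: W+ + W- = 55 should equal n(n+1)/2 = 55.)
Step 4: Test statistic W = min(W+, W-) = 23.
Step 5: Ties in |d|, so use the tie-corrected normal approximation.
        E[W] = n(n+1)/4 = 10*11/4 = 27.5.
        Tie groups: |d|=4 (t=3), |d|=6 (t=4); sum(t^3 - t) = 84.
        Var[W] = n(n+1)(2n+1)/24 - sum(t^3-t)/48 = 2310/24 - 84/48 = 94.5.
        z = (W - E[W]) / sqrt(Var[W]) = (23 - 27.5) / 9.7211 = -0.4629.
        Two-sided p = 2*Phi(z) = 0.643429.
Step 6: alpha = 0.1. fail to reject H0.

W+ = 23, W- = 32, W = min = 23, p = 0.643429, fail to reject H0.


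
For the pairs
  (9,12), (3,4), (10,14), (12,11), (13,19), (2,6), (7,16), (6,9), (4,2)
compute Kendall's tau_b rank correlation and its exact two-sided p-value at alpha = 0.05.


Step 1: Enumerate the 36 unordered pairs (i,j) with i<j and classify each by sign(x_j-x_i) * sign(y_j-y_i).
  (1,2):dx=-6,dy=-8->C; (1,3):dx=+1,dy=+2->C; (1,4):dx=+3,dy=-1->D; (1,5):dx=+4,dy=+7->C
  (1,6):dx=-7,dy=-6->C; (1,7):dx=-2,dy=+4->D; (1,8):dx=-3,dy=-3->C; (1,9):dx=-5,dy=-10->C
  (2,3):dx=+7,dy=+10->C; (2,4):dx=+9,dy=+7->C; (2,5):dx=+10,dy=+15->C; (2,6):dx=-1,dy=+2->D
  (2,7):dx=+4,dy=+12->C; (2,8):dx=+3,dy=+5->C; (2,9):dx=+1,dy=-2->D; (3,4):dx=+2,dy=-3->D
  (3,5):dx=+3,dy=+5->C; (3,6):dx=-8,dy=-8->C; (3,7):dx=-3,dy=+2->D; (3,8):dx=-4,dy=-5->C
  (3,9):dx=-6,dy=-12->C; (4,5):dx=+1,dy=+8->C; (4,6):dx=-10,dy=-5->C; (4,7):dx=-5,dy=+5->D
  (4,8):dx=-6,dy=-2->C; (4,9):dx=-8,dy=-9->C; (5,6):dx=-11,dy=-13->C; (5,7):dx=-6,dy=-3->C
  (5,8):dx=-7,dy=-10->C; (5,9):dx=-9,dy=-17->C; (6,7):dx=+5,dy=+10->C; (6,8):dx=+4,dy=+3->C
  (6,9):dx=+2,dy=-4->D; (7,8):dx=-1,dy=-7->C; (7,9):dx=-3,dy=-14->C; (8,9):dx=-2,dy=-7->C
Step 2: C = 28, D = 8, total pairs = 36.
Step 3: tau = (C - D)/(n(n-1)/2) = (28 - 8)/36 = 0.555556.
Step 4: Exact two-sided p-value (enumerate n! = 362880 permutations of y under H0): p = 0.044615.
Step 5: alpha = 0.05. reject H0.

tau_b = 0.5556 (C=28, D=8), p = 0.044615, reject H0.


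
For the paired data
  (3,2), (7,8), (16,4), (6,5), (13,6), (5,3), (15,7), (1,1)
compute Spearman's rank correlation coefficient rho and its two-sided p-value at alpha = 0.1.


Step 1: Rank x and y separately (midranks; no ties here).
rank(x): 3->2, 7->5, 16->8, 6->4, 13->6, 5->3, 15->7, 1->1
rank(y): 2->2, 8->8, 4->4, 5->5, 6->6, 3->3, 7->7, 1->1
Step 2: d_i = R_x(i) - R_y(i); compute d_i^2.
  (2-2)^2=0, (5-8)^2=9, (8-4)^2=16, (4-5)^2=1, (6-6)^2=0, (3-3)^2=0, (7-7)^2=0, (1-1)^2=0
sum(d^2) = 26.
Step 3: rho = 1 - 6*26 / (8*(8^2 - 1)) = 1 - 156/504 = 0.690476.
Step 4: Under H0, t = rho * sqrt((n-2)/(1-rho^2)) = 2.3382 ~ t(6).
Step 5: Two-sided p-value from the t-distribution with 6 df = 0.057990.
Step 6: alpha = 0.1. reject H0.

rho = 0.6905, p = 0.057990, reject H0 at alpha = 0.1.


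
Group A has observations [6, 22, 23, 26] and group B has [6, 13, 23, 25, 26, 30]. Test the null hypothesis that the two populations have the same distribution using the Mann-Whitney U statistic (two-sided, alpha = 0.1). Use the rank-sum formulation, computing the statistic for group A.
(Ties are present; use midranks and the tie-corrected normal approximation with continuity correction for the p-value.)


Step 1: Combine and sort all 10 observations; assign midranks.
sorted (value, group): (6,X), (6,Y), (13,Y), (22,X), (23,X), (23,Y), (25,Y), (26,X), (26,Y), (30,Y)
ranks: 6->1.5, 6->1.5, 13->3, 22->4, 23->5.5, 23->5.5, 25->7, 26->8.5, 26->8.5, 30->10
Step 2: Rank sum for X: R1 = 1.5 + 4 + 5.5 + 8.5 = 19.5.
Step 3: U_X = R1 - n1(n1+1)/2 = 19.5 - 4*5/2 = 19.5 - 10 = 9.5.
       U_Y = n1*n2 - U_X = 24 - 9.5 = 14.5.
Step 4: Ties are present, so use the tie-corrected normal approximation (with continuity correction) for the p-value.
Step 5: p-value = 0.666955; compare to alpha = 0.1. fail to reject H0.

U_X = 9.5, p = 0.666955, fail to reject H0 at alpha = 0.1.


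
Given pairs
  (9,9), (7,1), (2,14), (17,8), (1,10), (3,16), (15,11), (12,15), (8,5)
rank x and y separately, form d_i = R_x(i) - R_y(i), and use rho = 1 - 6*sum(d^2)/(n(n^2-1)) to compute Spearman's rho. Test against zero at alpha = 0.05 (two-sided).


Step 1: Rank x and y separately (midranks; no ties here).
rank(x): 9->6, 7->4, 2->2, 17->9, 1->1, 3->3, 15->8, 12->7, 8->5
rank(y): 9->4, 1->1, 14->7, 8->3, 10->5, 16->9, 11->6, 15->8, 5->2
Step 2: d_i = R_x(i) - R_y(i); compute d_i^2.
  (6-4)^2=4, (4-1)^2=9, (2-7)^2=25, (9-3)^2=36, (1-5)^2=16, (3-9)^2=36, (8-6)^2=4, (7-8)^2=1, (5-2)^2=9
sum(d^2) = 140.
Step 3: rho = 1 - 6*140 / (9*(9^2 - 1)) = 1 - 840/720 = -0.166667.
Step 4: Under H0, t = rho * sqrt((n-2)/(1-rho^2)) = -0.4472 ~ t(7).
Step 5: Two-sided p-value from the t-distribution with 7 df = 0.668231.
Step 6: alpha = 0.05. fail to reject H0.

rho = -0.1667, p = 0.668231, fail to reject H0 at alpha = 0.05.


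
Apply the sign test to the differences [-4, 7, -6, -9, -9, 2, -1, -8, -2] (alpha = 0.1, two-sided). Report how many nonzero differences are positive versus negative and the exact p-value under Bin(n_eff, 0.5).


Step 1: Discard zero differences. Original n = 9; n_eff = number of nonzero differences = 9.
Nonzero differences (with sign): -4, +7, -6, -9, -9, +2, -1, -8, -2
Step 2: Count signs: positive = 2, negative = 7.
Step 3: Under H0: P(positive) = 0.5, so the number of positives S ~ Bin(9, 0.5).
Step 4: Two-sided exact p-value = sum of Bin(9,0.5) probabilities at or below the observed probability = 0.179688.
Step 5: alpha = 0.1. fail to reject H0.

n_eff = 9, pos = 2, neg = 7, p = 0.179688, fail to reject H0.


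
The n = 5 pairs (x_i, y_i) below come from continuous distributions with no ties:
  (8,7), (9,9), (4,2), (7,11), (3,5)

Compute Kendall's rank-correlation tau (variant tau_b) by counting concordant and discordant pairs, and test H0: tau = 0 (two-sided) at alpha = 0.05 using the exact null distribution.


Step 1: Enumerate the 10 unordered pairs (i,j) with i<j and classify each by sign(x_j-x_i) * sign(y_j-y_i).
  (1,2):dx=+1,dy=+2->C; (1,3):dx=-4,dy=-5->C; (1,4):dx=-1,dy=+4->D; (1,5):dx=-5,dy=-2->C
  (2,3):dx=-5,dy=-7->C; (2,4):dx=-2,dy=+2->D; (2,5):dx=-6,dy=-4->C; (3,4):dx=+3,dy=+9->C
  (3,5):dx=-1,dy=+3->D; (4,5):dx=-4,dy=-6->C
Step 2: C = 7, D = 3, total pairs = 10.
Step 3: tau = (C - D)/(n(n-1)/2) = (7 - 3)/10 = 0.400000.
Step 4: Exact two-sided p-value (enumerate n! = 120 permutations of y under H0): p = 0.483333.
Step 5: alpha = 0.05. fail to reject H0.

tau_b = 0.4000 (C=7, D=3), p = 0.483333, fail to reject H0.


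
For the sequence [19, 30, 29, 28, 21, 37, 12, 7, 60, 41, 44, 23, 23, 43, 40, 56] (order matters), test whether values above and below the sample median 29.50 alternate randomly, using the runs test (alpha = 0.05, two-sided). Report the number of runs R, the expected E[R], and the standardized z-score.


Step 1: Compute median = 29.50; label A = above, B = below.
Labels in order: BABBBABBAAABBAAA  (n_A = 8, n_B = 8)
Step 2: Count runs R = 8.
Step 3: Under H0 (random ordering), E[R] = 2*n_A*n_B/(n_A+n_B) + 1 = 2*8*8/16 + 1 = 9.0000.
        Var[R] = 2*n_A*n_B*(2*n_A*n_B - n_A - n_B) / ((n_A+n_B)^2 * (n_A+n_B-1)) = 14336/3840 = 3.7333.
        SD[R] = 1.9322.
Step 4: Continuity-corrected z = (R + 0.5 - E[R]) / SD[R] = (8 + 0.5 - 9.0000) / 1.9322 = -0.2588.
Step 5: Two-sided p-value via normal approximation = 2*(1 - Phi(|z|)) = 0.795809.
Step 6: alpha = 0.05. fail to reject H0.

R = 8, z = -0.2588, p = 0.795809, fail to reject H0.


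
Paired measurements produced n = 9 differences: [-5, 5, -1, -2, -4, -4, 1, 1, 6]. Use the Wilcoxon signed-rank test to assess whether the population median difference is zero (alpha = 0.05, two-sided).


Step 1: Drop any zero differences (none here) and take |d_i|.
|d| = [5, 5, 1, 2, 4, 4, 1, 1, 6]
Step 2: Midrank |d_i| (ties get averaged ranks).
ranks: |5|->7.5, |5|->7.5, |1|->2, |2|->4, |4|->5.5, |4|->5.5, |1|->2, |1|->2, |6|->9
Step 3: Attach original signs; sum ranks with positive sign and with negative sign.
W+ = 7.5 + 2 + 2 + 9 = 20.5
W- = 7.5 + 2 + 4 + 5.5 + 5.5 = 24.5
(Check: W+ + W- = 45 should equal n(n+1)/2 = 45.)
Step 4: Test statistic W = min(W+, W-) = 20.5.
Step 5: Ties in |d|, so use the tie-corrected normal approximation.
        E[W] = n(n+1)/4 = 9*10/4 = 22.5.
        Tie groups: |d|=1 (t=3), |d|=4 (t=2), |d|=5 (t=2); sum(t^3 - t) = 36.
        Var[W] = n(n+1)(2n+1)/24 - sum(t^3-t)/48 = 1710/24 - 36/48 = 70.5.
        z = (W - E[W]) / sqrt(Var[W]) = (20.5 - 22.5) / 8.3964 = -0.2382.
        Two-sided p = 2*Phi(z) = 0.811729.
Step 6: alpha = 0.05. fail to reject H0.

W+ = 20.5, W- = 24.5, W = min = 20.5, p = 0.811729, fail to reject H0.


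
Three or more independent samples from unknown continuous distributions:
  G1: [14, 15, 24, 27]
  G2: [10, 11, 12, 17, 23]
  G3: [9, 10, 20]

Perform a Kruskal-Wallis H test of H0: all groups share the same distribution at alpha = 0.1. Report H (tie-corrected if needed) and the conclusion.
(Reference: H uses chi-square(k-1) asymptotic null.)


Step 1: Combine all N = 12 observations and assign midranks.
sorted (value, group, rank): (9,G3,1), (10,G2,2.5), (10,G3,2.5), (11,G2,4), (12,G2,5), (14,G1,6), (15,G1,7), (17,G2,8), (20,G3,9), (23,G2,10), (24,G1,11), (27,G1,12)
Step 2: Sum ranks within each group.
R_1 = 36 (n_1 = 4)
R_2 = 29.5 (n_2 = 5)
R_3 = 12.5 (n_3 = 3)
Step 3: H = 12/(N(N+1)) * sum(R_i^2/n_i) - 3(N+1)
     = 12/(12*13) * (36^2/4 + 29.5^2/5 + 12.5^2/3) - 3*13
     = 0.076923 * 550.133 - 39
     = 3.317949.
Step 4: Ties present; correction factor C = 1 - 6/(12^3 - 12) = 0.996503. Corrected H = 3.317949 / 0.996503 = 3.329591.
Step 5: Under H0, H ~ chi^2(2); p-value = 0.189229.
Step 6: alpha = 0.1. fail to reject H0.

H = 3.3296, df = 2, p = 0.189229, fail to reject H0.


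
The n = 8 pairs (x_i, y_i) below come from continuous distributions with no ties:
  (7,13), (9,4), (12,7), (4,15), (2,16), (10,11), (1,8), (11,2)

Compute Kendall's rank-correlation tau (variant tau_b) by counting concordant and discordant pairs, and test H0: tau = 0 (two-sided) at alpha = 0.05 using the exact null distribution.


Step 1: Enumerate the 28 unordered pairs (i,j) with i<j and classify each by sign(x_j-x_i) * sign(y_j-y_i).
  (1,2):dx=+2,dy=-9->D; (1,3):dx=+5,dy=-6->D; (1,4):dx=-3,dy=+2->D; (1,5):dx=-5,dy=+3->D
  (1,6):dx=+3,dy=-2->D; (1,7):dx=-6,dy=-5->C; (1,8):dx=+4,dy=-11->D; (2,3):dx=+3,dy=+3->C
  (2,4):dx=-5,dy=+11->D; (2,5):dx=-7,dy=+12->D; (2,6):dx=+1,dy=+7->C; (2,7):dx=-8,dy=+4->D
  (2,8):dx=+2,dy=-2->D; (3,4):dx=-8,dy=+8->D; (3,5):dx=-10,dy=+9->D; (3,6):dx=-2,dy=+4->D
  (3,7):dx=-11,dy=+1->D; (3,8):dx=-1,dy=-5->C; (4,5):dx=-2,dy=+1->D; (4,6):dx=+6,dy=-4->D
  (4,7):dx=-3,dy=-7->C; (4,8):dx=+7,dy=-13->D; (5,6):dx=+8,dy=-5->D; (5,7):dx=-1,dy=-8->C
  (5,8):dx=+9,dy=-14->D; (6,7):dx=-9,dy=-3->C; (6,8):dx=+1,dy=-9->D; (7,8):dx=+10,dy=-6->D
Step 2: C = 7, D = 21, total pairs = 28.
Step 3: tau = (C - D)/(n(n-1)/2) = (7 - 21)/28 = -0.500000.
Step 4: Exact two-sided p-value (enumerate n! = 40320 permutations of y under H0): p = 0.108681.
Step 5: alpha = 0.05. fail to reject H0.

tau_b = -0.5000 (C=7, D=21), p = 0.108681, fail to reject H0.


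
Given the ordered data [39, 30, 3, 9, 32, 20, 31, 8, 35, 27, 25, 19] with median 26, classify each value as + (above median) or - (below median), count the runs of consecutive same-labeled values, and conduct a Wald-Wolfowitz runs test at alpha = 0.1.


Step 1: Compute median = 26; label A = above, B = below.
Labels in order: AABBABABAABB  (n_A = 6, n_B = 6)
Step 2: Count runs R = 8.
Step 3: Under H0 (random ordering), E[R] = 2*n_A*n_B/(n_A+n_B) + 1 = 2*6*6/12 + 1 = 7.0000.
        Var[R] = 2*n_A*n_B*(2*n_A*n_B - n_A - n_B) / ((n_A+n_B)^2 * (n_A+n_B-1)) = 4320/1584 = 2.7273.
        SD[R] = 1.6514.
Step 4: Continuity-corrected z = (R - 0.5 - E[R]) / SD[R] = (8 - 0.5 - 7.0000) / 1.6514 = 0.3028.
Step 5: Two-sided p-value via normal approximation = 2*(1 - Phi(|z|)) = 0.762069.
Step 6: alpha = 0.1. fail to reject H0.

R = 8, z = 0.3028, p = 0.762069, fail to reject H0.


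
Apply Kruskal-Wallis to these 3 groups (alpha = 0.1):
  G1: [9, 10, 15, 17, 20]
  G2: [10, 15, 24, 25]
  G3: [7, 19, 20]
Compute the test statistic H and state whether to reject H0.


Step 1: Combine all N = 12 observations and assign midranks.
sorted (value, group, rank): (7,G3,1), (9,G1,2), (10,G1,3.5), (10,G2,3.5), (15,G1,5.5), (15,G2,5.5), (17,G1,7), (19,G3,8), (20,G1,9.5), (20,G3,9.5), (24,G2,11), (25,G2,12)
Step 2: Sum ranks within each group.
R_1 = 27.5 (n_1 = 5)
R_2 = 32 (n_2 = 4)
R_3 = 18.5 (n_3 = 3)
Step 3: H = 12/(N(N+1)) * sum(R_i^2/n_i) - 3(N+1)
     = 12/(12*13) * (27.5^2/5 + 32^2/4 + 18.5^2/3) - 3*13
     = 0.076923 * 521.333 - 39
     = 1.102564.
Step 4: Ties present; correction factor C = 1 - 18/(12^3 - 12) = 0.989510. Corrected H = 1.102564 / 0.989510 = 1.114252.
Step 5: Under H0, H ~ chi^2(2); p-value = 0.572853.
Step 6: alpha = 0.1. fail to reject H0.

H = 1.1143, df = 2, p = 0.572853, fail to reject H0.


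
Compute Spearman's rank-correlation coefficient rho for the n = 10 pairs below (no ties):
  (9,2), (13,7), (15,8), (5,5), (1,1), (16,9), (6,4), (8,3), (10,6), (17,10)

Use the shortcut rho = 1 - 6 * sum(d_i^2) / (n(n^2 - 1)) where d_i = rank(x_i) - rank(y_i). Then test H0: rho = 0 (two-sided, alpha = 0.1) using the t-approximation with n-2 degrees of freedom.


Step 1: Rank x and y separately (midranks; no ties here).
rank(x): 9->5, 13->7, 15->8, 5->2, 1->1, 16->9, 6->3, 8->4, 10->6, 17->10
rank(y): 2->2, 7->7, 8->8, 5->5, 1->1, 9->9, 4->4, 3->3, 6->6, 10->10
Step 2: d_i = R_x(i) - R_y(i); compute d_i^2.
  (5-2)^2=9, (7-7)^2=0, (8-8)^2=0, (2-5)^2=9, (1-1)^2=0, (9-9)^2=0, (3-4)^2=1, (4-3)^2=1, (6-6)^2=0, (10-10)^2=0
sum(d^2) = 20.
Step 3: rho = 1 - 6*20 / (10*(10^2 - 1)) = 1 - 120/990 = 0.878788.
Step 4: Under H0, t = rho * sqrt((n-2)/(1-rho^2)) = 5.2086 ~ t(8).
Step 5: Two-sided p-value from the t-distribution with 8 df = 0.000814.
Step 6: alpha = 0.1. reject H0.

rho = 0.8788, p = 0.000814, reject H0 at alpha = 0.1.


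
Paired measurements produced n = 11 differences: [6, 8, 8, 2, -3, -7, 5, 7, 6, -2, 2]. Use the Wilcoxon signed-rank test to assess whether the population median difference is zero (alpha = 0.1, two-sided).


Step 1: Drop any zero differences (none here) and take |d_i|.
|d| = [6, 8, 8, 2, 3, 7, 5, 7, 6, 2, 2]
Step 2: Midrank |d_i| (ties get averaged ranks).
ranks: |6|->6.5, |8|->10.5, |8|->10.5, |2|->2, |3|->4, |7|->8.5, |5|->5, |7|->8.5, |6|->6.5, |2|->2, |2|->2
Step 3: Attach original signs; sum ranks with positive sign and with negative sign.
W+ = 6.5 + 10.5 + 10.5 + 2 + 5 + 8.5 + 6.5 + 2 = 51.5
W- = 4 + 8.5 + 2 = 14.5
(Check: W+ + W- = 66 should equal n(n+1)/2 = 66.)
Step 4: Test statistic W = min(W+, W-) = 14.5.
Step 5: Ties in |d|, so use the tie-corrected normal approximation.
        E[W] = n(n+1)/4 = 11*12/4 = 33.
        Tie groups: |d|=2 (t=3), |d|=6 (t=2), |d|=7 (t=2), |d|=8 (t=2); sum(t^3 - t) = 42.
        Var[W] = n(n+1)(2n+1)/24 - sum(t^3-t)/48 = 3036/24 - 42/48 = 125.625.
        z = (W - E[W]) / sqrt(Var[W]) = (14.5 - 33) / 11.2083 = -1.6506.
        Two-sided p = 2*Phi(z) = 0.098827.
Step 6: alpha = 0.1. reject H0.

W+ = 51.5, W- = 14.5, W = min = 14.5, p = 0.098827, reject H0.


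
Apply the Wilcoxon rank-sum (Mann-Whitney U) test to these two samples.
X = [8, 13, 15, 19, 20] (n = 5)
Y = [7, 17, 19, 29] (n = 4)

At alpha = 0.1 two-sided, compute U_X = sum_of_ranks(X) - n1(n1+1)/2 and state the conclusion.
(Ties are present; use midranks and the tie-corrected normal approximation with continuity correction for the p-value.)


Step 1: Combine and sort all 9 observations; assign midranks.
sorted (value, group): (7,Y), (8,X), (13,X), (15,X), (17,Y), (19,X), (19,Y), (20,X), (29,Y)
ranks: 7->1, 8->2, 13->3, 15->4, 17->5, 19->6.5, 19->6.5, 20->8, 29->9
Step 2: Rank sum for X: R1 = 2 + 3 + 4 + 6.5 + 8 = 23.5.
Step 3: U_X = R1 - n1(n1+1)/2 = 23.5 - 5*6/2 = 23.5 - 15 = 8.5.
       U_Y = n1*n2 - U_X = 20 - 8.5 = 11.5.
Step 4: Ties are present, so use the tie-corrected normal approximation (with continuity correction) for the p-value.
Step 5: p-value = 0.805701; compare to alpha = 0.1. fail to reject H0.

U_X = 8.5, p = 0.805701, fail to reject H0 at alpha = 0.1.


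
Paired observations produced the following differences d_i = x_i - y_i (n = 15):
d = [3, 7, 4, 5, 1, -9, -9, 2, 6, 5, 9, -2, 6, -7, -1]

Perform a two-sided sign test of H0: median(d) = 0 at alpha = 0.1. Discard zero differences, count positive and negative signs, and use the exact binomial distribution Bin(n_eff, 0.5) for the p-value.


Step 1: Discard zero differences. Original n = 15; n_eff = number of nonzero differences = 15.
Nonzero differences (with sign): +3, +7, +4, +5, +1, -9, -9, +2, +6, +5, +9, -2, +6, -7, -1
Step 2: Count signs: positive = 10, negative = 5.
Step 3: Under H0: P(positive) = 0.5, so the number of positives S ~ Bin(15, 0.5).
Step 4: Two-sided exact p-value = sum of Bin(15,0.5) probabilities at or below the observed probability = 0.301758.
Step 5: alpha = 0.1. fail to reject H0.

n_eff = 15, pos = 10, neg = 5, p = 0.301758, fail to reject H0.


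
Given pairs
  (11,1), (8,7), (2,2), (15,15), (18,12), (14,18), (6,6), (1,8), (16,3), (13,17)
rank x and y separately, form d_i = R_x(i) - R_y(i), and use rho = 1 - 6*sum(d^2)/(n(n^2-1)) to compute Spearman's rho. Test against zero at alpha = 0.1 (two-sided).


Step 1: Rank x and y separately (midranks; no ties here).
rank(x): 11->5, 8->4, 2->2, 15->8, 18->10, 14->7, 6->3, 1->1, 16->9, 13->6
rank(y): 1->1, 7->5, 2->2, 15->8, 12->7, 18->10, 6->4, 8->6, 3->3, 17->9
Step 2: d_i = R_x(i) - R_y(i); compute d_i^2.
  (5-1)^2=16, (4-5)^2=1, (2-2)^2=0, (8-8)^2=0, (10-7)^2=9, (7-10)^2=9, (3-4)^2=1, (1-6)^2=25, (9-3)^2=36, (6-9)^2=9
sum(d^2) = 106.
Step 3: rho = 1 - 6*106 / (10*(10^2 - 1)) = 1 - 636/990 = 0.357576.
Step 4: Under H0, t = rho * sqrt((n-2)/(1-rho^2)) = 1.0830 ~ t(8).
Step 5: Two-sided p-value from the t-distribution with 8 df = 0.310376.
Step 6: alpha = 0.1. fail to reject H0.

rho = 0.3576, p = 0.310376, fail to reject H0 at alpha = 0.1.


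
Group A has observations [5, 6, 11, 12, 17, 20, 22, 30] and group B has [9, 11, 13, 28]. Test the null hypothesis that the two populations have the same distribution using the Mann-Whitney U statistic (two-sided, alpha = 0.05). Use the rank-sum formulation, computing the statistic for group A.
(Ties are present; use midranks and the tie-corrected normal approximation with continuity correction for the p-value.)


Step 1: Combine and sort all 12 observations; assign midranks.
sorted (value, group): (5,X), (6,X), (9,Y), (11,X), (11,Y), (12,X), (13,Y), (17,X), (20,X), (22,X), (28,Y), (30,X)
ranks: 5->1, 6->2, 9->3, 11->4.5, 11->4.5, 12->6, 13->7, 17->8, 20->9, 22->10, 28->11, 30->12
Step 2: Rank sum for X: R1 = 1 + 2 + 4.5 + 6 + 8 + 9 + 10 + 12 = 52.5.
Step 3: U_X = R1 - n1(n1+1)/2 = 52.5 - 8*9/2 = 52.5 - 36 = 16.5.
       U_Y = n1*n2 - U_X = 32 - 16.5 = 15.5.
Step 4: Ties are present, so use the tie-corrected normal approximation (with continuity correction) for the p-value.
Step 5: p-value = 1.000000; compare to alpha = 0.05. fail to reject H0.

U_X = 16.5, p = 1.000000, fail to reject H0 at alpha = 0.05.


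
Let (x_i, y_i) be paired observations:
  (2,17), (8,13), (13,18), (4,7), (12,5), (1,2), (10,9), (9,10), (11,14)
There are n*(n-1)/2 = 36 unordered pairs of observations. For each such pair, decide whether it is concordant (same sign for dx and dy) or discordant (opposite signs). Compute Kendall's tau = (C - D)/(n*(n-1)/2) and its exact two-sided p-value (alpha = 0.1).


Step 1: Enumerate the 36 unordered pairs (i,j) with i<j and classify each by sign(x_j-x_i) * sign(y_j-y_i).
  (1,2):dx=+6,dy=-4->D; (1,3):dx=+11,dy=+1->C; (1,4):dx=+2,dy=-10->D; (1,5):dx=+10,dy=-12->D
  (1,6):dx=-1,dy=-15->C; (1,7):dx=+8,dy=-8->D; (1,8):dx=+7,dy=-7->D; (1,9):dx=+9,dy=-3->D
  (2,3):dx=+5,dy=+5->C; (2,4):dx=-4,dy=-6->C; (2,5):dx=+4,dy=-8->D; (2,6):dx=-7,dy=-11->C
  (2,7):dx=+2,dy=-4->D; (2,8):dx=+1,dy=-3->D; (2,9):dx=+3,dy=+1->C; (3,4):dx=-9,dy=-11->C
  (3,5):dx=-1,dy=-13->C; (3,6):dx=-12,dy=-16->C; (3,7):dx=-3,dy=-9->C; (3,8):dx=-4,dy=-8->C
  (3,9):dx=-2,dy=-4->C; (4,5):dx=+8,dy=-2->D; (4,6):dx=-3,dy=-5->C; (4,7):dx=+6,dy=+2->C
  (4,8):dx=+5,dy=+3->C; (4,9):dx=+7,dy=+7->C; (5,6):dx=-11,dy=-3->C; (5,7):dx=-2,dy=+4->D
  (5,8):dx=-3,dy=+5->D; (5,9):dx=-1,dy=+9->D; (6,7):dx=+9,dy=+7->C; (6,8):dx=+8,dy=+8->C
  (6,9):dx=+10,dy=+12->C; (7,8):dx=-1,dy=+1->D; (7,9):dx=+1,dy=+5->C; (8,9):dx=+2,dy=+4->C
Step 2: C = 22, D = 14, total pairs = 36.
Step 3: tau = (C - D)/(n(n-1)/2) = (22 - 14)/36 = 0.222222.
Step 4: Exact two-sided p-value (enumerate n! = 362880 permutations of y under H0): p = 0.476709.
Step 5: alpha = 0.1. fail to reject H0.

tau_b = 0.2222 (C=22, D=14), p = 0.476709, fail to reject H0.


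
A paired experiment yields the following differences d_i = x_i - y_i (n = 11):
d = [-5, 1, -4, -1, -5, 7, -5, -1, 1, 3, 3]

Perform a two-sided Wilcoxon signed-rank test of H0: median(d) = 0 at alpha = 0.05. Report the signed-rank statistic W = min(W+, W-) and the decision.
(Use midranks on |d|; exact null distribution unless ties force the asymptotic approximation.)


Step 1: Drop any zero differences (none here) and take |d_i|.
|d| = [5, 1, 4, 1, 5, 7, 5, 1, 1, 3, 3]
Step 2: Midrank |d_i| (ties get averaged ranks).
ranks: |5|->9, |1|->2.5, |4|->7, |1|->2.5, |5|->9, |7|->11, |5|->9, |1|->2.5, |1|->2.5, |3|->5.5, |3|->5.5
Step 3: Attach original signs; sum ranks with positive sign and with negative sign.
W+ = 2.5 + 11 + 2.5 + 5.5 + 5.5 = 27
W- = 9 + 7 + 2.5 + 9 + 9 + 2.5 = 39
(Check: W+ + W- = 66 should equal n(n+1)/2 = 66.)
Step 4: Test statistic W = min(W+, W-) = 27.
Step 5: Ties in |d|, so use the tie-corrected normal approximation.
        E[W] = n(n+1)/4 = 11*12/4 = 33.
        Tie groups: |d|=1 (t=4), |d|=3 (t=2), |d|=5 (t=3); sum(t^3 - t) = 90.
        Var[W] = n(n+1)(2n+1)/24 - sum(t^3-t)/48 = 3036/24 - 90/48 = 124.625.
        z = (W - E[W]) / sqrt(Var[W]) = (27 - 33) / 11.1636 = -0.5375.
        Two-sided p = 2*Phi(z) = 0.590948.
Step 6: alpha = 0.05. fail to reject H0.

W+ = 27, W- = 39, W = min = 27, p = 0.590948, fail to reject H0.
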